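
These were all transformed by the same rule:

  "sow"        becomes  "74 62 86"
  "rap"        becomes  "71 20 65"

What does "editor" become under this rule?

s(#19)→74 and o(#15)→62: differences scale by 3, so n = 3·pos + 17. Each letter becomes 3×(its alphabet position, a=1..z=26) + 17.
Applying it to editor: e=5→32, d=4→29, i=9→44, t=20→77, o=15→62, r=18→71.

32 29 44 77 62 71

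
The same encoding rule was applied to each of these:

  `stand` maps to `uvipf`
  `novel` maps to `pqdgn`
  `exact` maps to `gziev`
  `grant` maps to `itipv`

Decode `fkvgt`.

diner

It's a Vigenère-style cipher with numeric key [2,2,8]: position i shifts by key[i mod 3].
Reversing it on fkvgt: f−2=d, k−2=i, v−8=n, g−2=e, t−2=r.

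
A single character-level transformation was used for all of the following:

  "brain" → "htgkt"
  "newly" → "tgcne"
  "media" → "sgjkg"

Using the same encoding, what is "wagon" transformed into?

A repeating key of period 2 is used — shifts +6, +2 over and over.
On wagon: w+6=c, a+2=c, g+6=m, o+2=q, n+6=t.

ccmqt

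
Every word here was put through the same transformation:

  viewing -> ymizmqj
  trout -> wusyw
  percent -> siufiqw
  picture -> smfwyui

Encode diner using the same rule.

gmqiu

The rule splits by letter class: vowels +4, consonants +3.
Applying it to diner: d(cons)+3=g, i(vowel)+4=m, n(cons)+3=q, e(vowel)+4=i, r(cons)+3=u.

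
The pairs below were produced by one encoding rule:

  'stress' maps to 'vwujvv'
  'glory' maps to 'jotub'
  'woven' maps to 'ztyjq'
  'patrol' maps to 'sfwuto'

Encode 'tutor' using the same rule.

The shift depends on letter class: consonant s→v is +3, but vowel e→j is +5. The rule splits by letter class: vowels +5, consonants +3.
For tutor: t(cons)+3=w, u(vowel)+5=z, t(cons)+3=w, o(vowel)+5=t, r(cons)+3=u.

wzwtu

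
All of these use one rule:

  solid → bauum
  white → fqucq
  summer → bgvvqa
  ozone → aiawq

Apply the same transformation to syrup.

The shift depends on letter class: consonant s→b is +9, but vowel o→a is +12. The rule splits by letter class: vowels +12, consonants +9.
For syrup: s(cons)+9=b, y(cons)+9=h, r(cons)+9=a, u(vowel)+12=g, p(cons)+9=y.

bhagy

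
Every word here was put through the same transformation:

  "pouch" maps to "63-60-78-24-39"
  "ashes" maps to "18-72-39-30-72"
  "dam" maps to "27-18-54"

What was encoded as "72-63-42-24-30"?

spice

p(#16)→63 and o(#15)→60: differences scale by 3, so n = 3·pos + 15. Each letter becomes 3×(its alphabet position, a=1..z=26) + 15.
Undoing it on 72-63-42-24-30: 72→(72−15)÷3=19=s, 63→(63−15)÷3=16=p, 42→(42−15)÷3=9=i, 24→(24−15)÷3=3=c, 30→(30−15)÷3=5=e.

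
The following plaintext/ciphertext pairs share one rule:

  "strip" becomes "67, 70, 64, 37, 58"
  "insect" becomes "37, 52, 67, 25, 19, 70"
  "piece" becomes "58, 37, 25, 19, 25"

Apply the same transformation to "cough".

19, 55, 73, 31, 34

With a=1..z=26, the number is 3·pos + 10.
For cough: c=3→19, o=15→55, u=21→73, g=7→31, h=8→34.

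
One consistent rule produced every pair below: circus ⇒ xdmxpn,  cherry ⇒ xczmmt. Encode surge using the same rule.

Compare letters: c→x is +21, i→d is +21, r→m is +21 — a constant shift. It's a constant shift of +21 (ROT21).
On surge: s+21=n, u+21=p, r+21=m, g+21=b, e+21=z.

npmbz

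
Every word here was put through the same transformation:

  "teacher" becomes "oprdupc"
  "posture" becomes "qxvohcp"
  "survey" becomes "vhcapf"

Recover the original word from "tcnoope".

written

Treating letters as 0–25, the rule is x ↦ 19x + 17 (mod 26).
Undoing it on tcnoope: t(19)→11·(19−17)≡22=w; c(2)→11·(2−17)≡17=r; n(13)→11·(13−17)≡8=i; o(14)→11·(14−17)≡19=t; o(14)→11·(14−17)≡19=t; p(15)→11·(15−17)≡4=e; e(4)→11·(4−17)≡13=n (all mod 26).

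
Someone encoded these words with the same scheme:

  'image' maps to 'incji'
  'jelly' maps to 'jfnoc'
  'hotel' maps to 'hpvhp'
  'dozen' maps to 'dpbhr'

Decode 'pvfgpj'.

puddle

In image: i→i is +0, m→n is +1, a→c is +2, g→j is +3 — the shift increases by 1 each position. Letter i (0-indexed) is shifted by i+0, so successive shifts are 0, 1, 2, ….
Decoding pvfgpj: p−0=p, v−1=u, f−2=d, g−3=d, p−4=l, j−5=e.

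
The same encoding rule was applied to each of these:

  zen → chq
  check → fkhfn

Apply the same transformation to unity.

This is a Caesar cipher with shift 3.
For unity: u+3=x, n+3=q, i+3=l, t+3=w, y+3=b.

xqlwb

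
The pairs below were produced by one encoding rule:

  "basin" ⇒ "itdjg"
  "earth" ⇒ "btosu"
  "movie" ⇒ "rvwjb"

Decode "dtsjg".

b(1)→i(8) and a(0)→t(19) fit y≡15x+19 (mod 26); the inverse of 15 mod 26 is 7. Treating letters as 0–25, the rule is x ↦ 15x + 19 (mod 26).
Undoing it on dtsjg: d(3)→7·(3−19)≡18=s; t(19)→7·(19−19)≡0=a; s(18)→7·(18−19)≡19=t; j(9)→7·(9−19)≡8=i; g(6)→7·(6−19)≡13=n (all mod 26).

satin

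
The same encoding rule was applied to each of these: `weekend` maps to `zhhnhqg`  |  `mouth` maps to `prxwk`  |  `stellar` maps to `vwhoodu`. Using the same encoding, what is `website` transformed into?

Compare letters: w→z is +3, e→h is +3, e→h is +3 — a constant shift. This is a Caesar cipher with shift 3.
Applying it to website: w+3=z, e+3=h, b+3=e, s+3=v, i+3=l, t+3=w, e+3=h.

zhevlwh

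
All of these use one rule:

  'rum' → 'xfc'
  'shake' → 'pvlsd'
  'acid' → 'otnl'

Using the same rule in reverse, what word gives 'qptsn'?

chief

The output letters match the input read backwards, each shifted +11: rum reversed is mur. The word is reversed, then every letter is shifted forward by 11.
Decoding qptsn: shift back: q−11=f, p−11=e, t−11=i, s−11=h, n−11=c → feihc; then reverse → chief.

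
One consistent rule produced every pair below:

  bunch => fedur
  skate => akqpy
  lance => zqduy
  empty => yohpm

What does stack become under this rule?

apquk

b(1)→f(5) and u(20)→e(4) fit y≡15x+16 (mod 26); the inverse of 15 mod 26 is 7. Each letter's alphabet position (a=0..z=25) is mapped through 15·x+16 mod 26 — an affine cipher.
Applying it to stack: s(18)→15·18+16≡0=a; t(19)→15·19+16≡15=p; a(0)→15·0+16≡16=q; c(2)→15·2+16≡20=u; k(10)→15·10+16≡10=k (all mod 26).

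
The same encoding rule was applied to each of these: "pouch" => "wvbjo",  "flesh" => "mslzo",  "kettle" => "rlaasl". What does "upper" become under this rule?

bwwly

Compare letters: p→w is +7, o→v is +7, u→b is +7 — a constant shift. It's a constant shift of +7 (ROT7).
Applying it to upper: u+7=b, p+7=w, p+7=w, e+7=l, r+7=y.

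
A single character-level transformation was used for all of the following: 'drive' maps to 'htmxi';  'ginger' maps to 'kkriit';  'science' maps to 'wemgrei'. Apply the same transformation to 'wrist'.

atmux

Shifts by position in drive: pos 0: d→h (+4), pos 1: r→t (+2), pos 2: i→m (+4), pos 3: v→x (+2) — repeating every 2. The shifts repeat in a cycle of length 2: positions 0,1,… shift by +4, +2, then the pattern repeats.
Applying it to wrist: w+4=a, r+2=t, i+4=m, s+2=u, t+4=x.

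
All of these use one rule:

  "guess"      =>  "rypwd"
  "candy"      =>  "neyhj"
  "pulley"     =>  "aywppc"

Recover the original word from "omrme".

Shifts by position in guess: pos 0: g→r (+11), pos 1: u→y (+4), pos 2: e→p (+11), pos 3: s→w (+4) — repeating every 2. The shifts repeat in a cycle of length 2: positions 0,1,… shift by +11, +4, then the pattern repeats.
Undoing it on omrme: o−11=d, m−4=i, r−11=g, m−4=i, e−11=t.

digit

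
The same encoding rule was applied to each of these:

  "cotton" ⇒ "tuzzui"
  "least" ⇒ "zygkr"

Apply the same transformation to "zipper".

The output letters match the input read backwards, each shifted +6: cotton reversed is nottoc. The word is reversed, then every letter is shifted forward by 6.
For zipper: reverse → reppiz; then shift: r+6=x, e+6=k, p+6=v, p+6=v, i+6=o, z+6=f.

xkvvof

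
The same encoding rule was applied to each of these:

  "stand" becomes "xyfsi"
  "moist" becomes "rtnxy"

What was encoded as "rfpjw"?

Compare letters: s→x is +5, t→y is +5, a→f is +5 — a constant shift. It's a constant shift of +5 (ROT5).
Undoing it on rfpjw: r−5=m, f−5=a, p−5=k, j−5=e, w−5=r.

maker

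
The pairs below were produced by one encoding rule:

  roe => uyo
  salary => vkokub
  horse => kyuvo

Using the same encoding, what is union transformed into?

eqsyq

The shift depends on letter class: consonant r→u is +3, but vowel o→y is +10. Two shifts are in play — +10 for a/e/i/o/u, +3 for every other letter.
On union: u(vowel)+10=e, n(cons)+3=q, i(vowel)+10=s, o(vowel)+10=y, n(cons)+3=q.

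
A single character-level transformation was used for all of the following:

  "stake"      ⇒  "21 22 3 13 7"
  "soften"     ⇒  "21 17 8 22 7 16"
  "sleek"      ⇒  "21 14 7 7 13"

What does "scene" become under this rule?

s is letter #19 and maps to 21: an offset of 2. Each letter is replaced by its alphabet position (a=1..z=26) + 2.
Applying it to scene: s=19→21, c=3→5, e=5→7, n=14→16, e=5→7.

21 5 7 16 7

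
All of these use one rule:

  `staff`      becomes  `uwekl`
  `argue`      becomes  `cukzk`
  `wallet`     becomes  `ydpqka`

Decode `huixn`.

In staff: s→u is +2, t→w is +3, a→e is +4, f→k is +5 — the shift increases by 1 each position. Each letter shifts forward by (position + 2), i.e. 2, 3, 4, … — the shift grows by one for each successive letter.
Decoding huixn: h−2=f, u−3=r, i−4=e, x−5=s, n−6=h.

fresh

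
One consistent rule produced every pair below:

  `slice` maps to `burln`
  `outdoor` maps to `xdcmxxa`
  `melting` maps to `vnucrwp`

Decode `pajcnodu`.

grateful

Compare letters: s→b is +9, l→u is +9, i→r is +9 — a constant shift. It's a constant shift of +9 (ROT9).
Reversing it on pajcnodu: p−9=g, a−9=r, j−9=a, c−9=t, n−9=e, o−9=f, d−9=u, u−9=l.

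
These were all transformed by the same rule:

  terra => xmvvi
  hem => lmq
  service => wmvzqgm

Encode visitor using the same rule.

The shift depends on letter class: consonant t→x is +4, but vowel e→m is +8. Two shifts are in play — +8 for a/e/i/o/u, +4 for every other letter.
On visitor: v(cons)+4=z, i(vowel)+8=q, s(cons)+4=w, i(vowel)+8=q, t(cons)+4=x, o(vowel)+8=w, r(cons)+4=v.

zqwqxwv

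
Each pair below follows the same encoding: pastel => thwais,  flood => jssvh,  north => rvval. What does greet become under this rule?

kyilx

Shifts by position in pastel: pos 0: p→t (+4), pos 1: a→h (+7), pos 2: s→w (+4), pos 3: t→a (+7) — repeating every 2. It's a Vigenère-style cipher with numeric key [4,7]: position i shifts by key[i mod 2].
On greet: g+4=k, r+7=y, e+4=i, e+7=l, t+4=x.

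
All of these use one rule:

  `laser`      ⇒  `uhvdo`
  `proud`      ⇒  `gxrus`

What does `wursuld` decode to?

The output letters match the input read backwards, each shifted +3: laser reversed is resal. Read the word backwards and shift each letter +3.
Reversing it on wursuld: shift back: w−3=t, u−3=r, r−3=o, s−3=p, u−3=r, l−3=i, d−3=a → tropria; then reverse → airport.

airport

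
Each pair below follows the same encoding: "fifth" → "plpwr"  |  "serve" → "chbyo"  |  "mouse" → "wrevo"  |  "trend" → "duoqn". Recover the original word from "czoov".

Shifts by position in fifth: pos 0: f→p (+10), pos 1: i→l (+3), pos 2: f→p (+10), pos 3: t→w (+3) — repeating every 2. The shifts repeat in a cycle of length 2: positions 0,1,… shift by +10, +3, then the pattern repeats.
Reversing it on czoov: c−10=s, z−3=w, o−10=e, o−3=l, v−10=l.

swell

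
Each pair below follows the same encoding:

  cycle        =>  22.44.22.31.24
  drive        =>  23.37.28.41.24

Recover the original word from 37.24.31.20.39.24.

relate

c is letter #3 and maps to 22: an offset of 19. Letters become their 1-based position plus 19 (so a→20, b→21, …).
Undoing it on 37.24.31.20.39.24: 37→(37−19)÷1=18=r, 24→(24−19)÷1=5=e, 31→(31−19)÷1=12=l, 20→(20−19)÷1=1=a, 39→(39−19)÷1=20=t, 24→(24−19)÷1=5=e.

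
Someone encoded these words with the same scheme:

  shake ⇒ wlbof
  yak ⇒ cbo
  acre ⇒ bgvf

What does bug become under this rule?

The rule splits by letter class: vowels +1, consonants +4.
On bug: b(cons)+4=f, u(vowel)+1=v, g(cons)+4=k.

fvk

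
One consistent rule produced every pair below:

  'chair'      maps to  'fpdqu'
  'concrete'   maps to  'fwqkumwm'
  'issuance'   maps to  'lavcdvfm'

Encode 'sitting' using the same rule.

Shifts by position in chair: pos 0: c→f (+3), pos 1: h→p (+8), pos 2: a→d (+3), pos 3: i→q (+8) — repeating every 2. A repeating key of period 2 is used — shifts +3, +8 over and over.
Applying it to sitting: s+3=v, i+8=q, t+3=w, t+8=b, i+3=l, n+8=v, g+3=j.

vqwblvj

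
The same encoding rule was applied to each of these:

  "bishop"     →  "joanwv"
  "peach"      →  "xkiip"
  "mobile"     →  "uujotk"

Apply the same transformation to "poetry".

Shifts by position in bishop: pos 0: b→j (+8), pos 1: i→o (+6), pos 2: s→a (+8), pos 3: h→n (+6) — repeating every 2. The shifts repeat in a cycle of length 2: positions 0,1,… shift by +8, +6, then the pattern repeats.
Applying it to poetry: p+8=x, o+6=u, e+8=m, t+6=z, r+8=z, y+6=e.

xumzze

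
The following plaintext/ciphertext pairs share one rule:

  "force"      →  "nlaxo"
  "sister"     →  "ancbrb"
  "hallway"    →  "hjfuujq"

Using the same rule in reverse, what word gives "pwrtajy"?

parking

The output letters match the input read backwards, each shifted +9: force reversed is ecrof. Read the word backwards and shift each letter +9.
Reversing it on pwrtajy: shift back: p−9=g, w−9=n, r−9=i, t−9=k, a−9=r, j−9=a, y−9=p → gnikrap; then reverse → parking.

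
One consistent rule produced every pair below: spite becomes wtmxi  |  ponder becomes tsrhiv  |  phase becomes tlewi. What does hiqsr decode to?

It's a constant shift of +4 (ROT4).
Decoding hiqsr: h−4=d, i−4=e, q−4=m, s−4=o, r−4=n.

demon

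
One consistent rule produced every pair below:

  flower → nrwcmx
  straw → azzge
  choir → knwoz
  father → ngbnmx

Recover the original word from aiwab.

scout

Shifts by position in flower: pos 0: f→n (+8), pos 1: l→r (+6), pos 2: o→w (+8), pos 3: w→c (+6) — repeating every 2. It's a Vigenère-style cipher with numeric key [8,6]: position i shifts by key[i mod 2].
Reversing it on aiwab: a−8=s, i−6=c, w−8=o, a−6=u, b−8=t.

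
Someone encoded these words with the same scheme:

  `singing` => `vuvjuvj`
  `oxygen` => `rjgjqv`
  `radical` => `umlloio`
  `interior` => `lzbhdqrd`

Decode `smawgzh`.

pasture

It's a Vigenère-style cipher with numeric key [3,12,8]: position i shifts by key[i mod 3].
Undoing it on smawgzh: s−3=p, m−12=a, a−8=s, w−3=t, g−12=u, z−8=r, h−3=e.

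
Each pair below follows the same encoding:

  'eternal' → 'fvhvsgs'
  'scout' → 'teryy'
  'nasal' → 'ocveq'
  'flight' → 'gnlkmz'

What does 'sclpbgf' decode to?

In eternal: e→f is +1, t→v is +2, e→h is +3, r→v is +4 — the shift increases by 1 each position. Letter i (0-indexed) is shifted by i+1, so successive shifts are 1, 2, 3, ….
Reversing it on sclpbgf: s−1=r, c−2=a, l−3=i, p−4=l, b−5=w, g−6=a, f−7=y.

railway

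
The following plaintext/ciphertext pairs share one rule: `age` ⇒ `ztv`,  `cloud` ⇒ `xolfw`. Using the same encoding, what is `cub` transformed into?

xfy

Each pair mirrors across the alphabet (a↔z, g↔t, e↔v): positions sum to 25. Letters are reflected about the middle of the alphabet (position → 25−position): Atbash.
On cub: c↔x, u↔f, b↔y.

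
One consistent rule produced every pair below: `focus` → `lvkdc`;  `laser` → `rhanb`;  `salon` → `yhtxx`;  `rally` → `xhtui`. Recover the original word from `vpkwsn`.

picnic

In focus: f→l is +6, o→v is +7, c→k is +8, u→d is +9 — the shift increases by 1 each position. Each letter shifts forward by (position + 6), i.e. 6, 7, 8, … — the shift grows by one for each successive letter.
Reversing it on vpkwsn: v−6=p, p−7=i, k−8=c, w−9=n, s−10=i, n−11=c.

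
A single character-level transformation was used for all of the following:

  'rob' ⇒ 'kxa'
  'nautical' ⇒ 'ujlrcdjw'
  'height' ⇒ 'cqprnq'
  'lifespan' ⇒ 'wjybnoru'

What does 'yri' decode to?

zip

Read the word backwards and shift each letter +9.
Reversing it on yri: shift back: y−9=p, r−9=i, i−9=z → piz; then reverse → zip.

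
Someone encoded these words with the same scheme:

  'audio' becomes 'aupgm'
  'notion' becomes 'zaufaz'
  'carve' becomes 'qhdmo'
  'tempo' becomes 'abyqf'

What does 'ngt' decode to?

The output letters match the input read backwards, each shifted +12: audio reversed is oidua. Two steps: reverse the string, then apply a Caesar shift of +12.
Reversing it on ngt: shift back: n−12=b, g−12=u, t−12=h → buh; then reverse → hub.

hub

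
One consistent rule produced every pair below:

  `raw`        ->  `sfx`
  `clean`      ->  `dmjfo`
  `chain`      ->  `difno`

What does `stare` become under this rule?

Two shifts are in play — +5 for a/e/i/o/u, +1 for every other letter.
For stare: s(cons)+1=t, t(cons)+1=u, a(vowel)+5=f, r(cons)+1=s, e(vowel)+5=j.

tufsj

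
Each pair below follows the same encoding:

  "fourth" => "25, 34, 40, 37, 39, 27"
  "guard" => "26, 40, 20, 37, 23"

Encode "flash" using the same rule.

25, 31, 20, 38, 27

f is letter #6 and maps to 25: an offset of 19. The number is (letter's place in the alphabet, a=1) + 19.
On flash: f=6→25, l=12→31, a=1→20, s=19→38, h=8→27.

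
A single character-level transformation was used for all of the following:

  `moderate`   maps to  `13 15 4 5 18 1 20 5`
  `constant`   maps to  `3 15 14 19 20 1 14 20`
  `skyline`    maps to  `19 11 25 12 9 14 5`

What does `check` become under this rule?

m is letter #13 and maps to 13: an offset of 0. Letters become their 1-indexed alphabet positions: a=1 … z=26.
Applying it to check: c=3→3, h=8→8, e=5→5, c=3→3, k=11→11.

3 8 5 3 11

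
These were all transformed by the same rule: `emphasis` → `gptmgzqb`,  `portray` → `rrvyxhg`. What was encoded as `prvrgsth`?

normally

In emphasis: e→g is +2, m→p is +3, p→t is +4, h→m is +5 — the shift increases by 1 each position. Each letter shifts forward by (position + 2), i.e. 2, 3, 4, … — the shift grows by one for each successive letter.
Decoding prvrgsth: p−2=n, r−3=o, v−4=r, r−5=m, g−6=a, s−7=l, t−8=l, h−9=y.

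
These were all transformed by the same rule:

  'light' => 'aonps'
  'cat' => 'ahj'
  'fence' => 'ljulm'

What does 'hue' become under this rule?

The output letters match the input read backwards, each shifted +7: light reversed is thgil. Two steps: reverse the string, then apply a Caesar shift of +7.
On hue: reverse → euh; then shift: e+7=l, u+7=b, h+7=o.

lbo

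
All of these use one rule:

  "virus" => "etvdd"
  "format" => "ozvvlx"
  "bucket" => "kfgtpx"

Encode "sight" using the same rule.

btkqe

Shifts by position in virus: pos 0: v→e (+9), pos 1: i→t (+11), pos 2: r→v (+4), pos 3: u→d (+9), pos 4: s→d (+11) — repeating every 3. A repeating key of period 3 is used — shifts +9, +11, +4 over and over.
On sight: s+9=b, i+11=t, g+4=k, h+9=q, t+11=e.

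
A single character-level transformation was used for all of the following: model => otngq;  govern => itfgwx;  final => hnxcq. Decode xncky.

visit

Shifts by position in model: pos 0: m→o (+2), pos 1: o→t (+5), pos 2: d→n (+10), pos 3: e→g (+2), pos 4: l→q (+5) — repeating every 3. A repeating key of period 3 is used — shifts +2, +5, +10 over and over.
Undoing it on xncky: x−2=v, n−5=i, c−10=s, k−2=i, y−5=t.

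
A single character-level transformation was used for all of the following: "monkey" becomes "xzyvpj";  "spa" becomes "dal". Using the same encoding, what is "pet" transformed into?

ape

Compare letters: m→x is +11, o→z is +11, n→y is +11 — a constant shift. It's a constant shift of +11 (ROT11).
Applying it to pet: p+11=a, e+11=p, t+11=e.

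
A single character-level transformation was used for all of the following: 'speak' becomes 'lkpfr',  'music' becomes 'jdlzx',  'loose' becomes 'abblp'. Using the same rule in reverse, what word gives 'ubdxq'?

Treating letters as 0–25, the rule is x ↦ 9x + 5 (mod 26).
Reversing it on ubdxq: u(20)→3·(20−5)≡19=t; b(1)→3·(1−5)≡14=o; d(3)→3·(3−5)≡20=u; x(23)→3·(23−5)≡2=c; q(16)→3·(16−5)≡7=h (all mod 26).

touch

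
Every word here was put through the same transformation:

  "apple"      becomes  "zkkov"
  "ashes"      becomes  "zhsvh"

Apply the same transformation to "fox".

ulc

Each pair mirrors across the alphabet (a↔z, p↔k, p↔k): positions sum to 25. Each letter is replaced by its mirror in the alphabet: a↔z, b↔y, c↔x, and so on (the Atbash cipher).
On fox: f↔u, o↔l, x↔c.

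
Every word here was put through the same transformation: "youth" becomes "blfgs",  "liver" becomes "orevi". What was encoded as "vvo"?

Each letter is replaced by its mirror in the alphabet: a↔z, b↔y, c↔x, and so on (the Atbash cipher).
Decoding vvo: v↔e, v↔e, o↔l.

eel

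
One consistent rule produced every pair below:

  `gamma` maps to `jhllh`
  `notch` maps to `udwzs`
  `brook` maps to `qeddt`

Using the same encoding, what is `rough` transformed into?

edfjs

g(6)→j(9) and a(0)→h(7) fit y≡9x+7 (mod 26); the inverse of 9 mod 26 is 3. Each letter's alphabet position (a=0..z=25) is mapped through 9·x+7 mod 26 — an affine cipher.
Applying it to rough: r(17)→9·17+7≡4=e; o(14)→9·14+7≡3=d; u(20)→9·20+7≡5=f; g(6)→9·6+7≡9=j; h(7)→9·7+7≡18=s (all mod 26).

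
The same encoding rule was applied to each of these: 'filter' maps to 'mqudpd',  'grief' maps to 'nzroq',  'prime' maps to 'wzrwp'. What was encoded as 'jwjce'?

coast

Each letter shifts forward by (position + 7), i.e. 7, 8, 9, … — the shift grows by one for each successive letter.
Decoding jwjce: j−7=c, w−8=o, j−9=a, c−10=s, e−11=t.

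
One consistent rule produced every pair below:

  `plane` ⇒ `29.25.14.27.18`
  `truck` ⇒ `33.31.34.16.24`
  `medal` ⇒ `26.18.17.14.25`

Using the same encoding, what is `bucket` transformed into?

15.34.16.24.18.33

p is letter #16 and maps to 29: an offset of 13. Each letter is replaced by its alphabet position (a=1..z=26) + 13.
For bucket: b=2→15, u=21→34, c=3→16, k=11→24, e=5→18, t=20→33.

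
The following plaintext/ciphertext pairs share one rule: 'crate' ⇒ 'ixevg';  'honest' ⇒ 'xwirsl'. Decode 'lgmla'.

which

Read the word backwards and shift each letter +4.
Reversing it on lgmla: shift back: l−4=h, g−4=c, m−4=i, l−4=h, a−4=w → hcihw; then reverse → which.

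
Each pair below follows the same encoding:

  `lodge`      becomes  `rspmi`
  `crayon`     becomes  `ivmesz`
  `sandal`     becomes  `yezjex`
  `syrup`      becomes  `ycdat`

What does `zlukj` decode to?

thief

A repeating key of period 3 is used — shifts +6, +4, +12 over and over.
Undoing it on zlukj: z−6=t, l−4=h, u−12=i, k−6=e, j−4=f.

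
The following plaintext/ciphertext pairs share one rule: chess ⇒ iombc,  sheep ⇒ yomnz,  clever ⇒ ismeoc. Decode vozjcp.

phrase

In chess: c→i is +6, h→o is +7, e→m is +8, s→b is +9 — the shift increases by 1 each position. Each letter shifts forward by (position + 6), i.e. 6, 7, 8, … — the shift grows by one for each successive letter.
Undoing it on vozjcp: v−6=p, o−7=h, z−8=r, j−9=a, c−10=s, p−11=e.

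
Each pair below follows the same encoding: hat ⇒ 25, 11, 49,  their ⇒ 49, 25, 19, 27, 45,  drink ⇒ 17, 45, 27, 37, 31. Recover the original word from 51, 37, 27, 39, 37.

Each letter becomes 2×(its alphabet position, a=1..z=26) + 9.
Decoding 51, 37, 27, 39, 37: 51→(51−9)÷2=21=u, 37→(37−9)÷2=14=n, 27→(27−9)÷2=9=i, 39→(39−9)÷2=15=o, 37→(37−9)÷2=14=n.

union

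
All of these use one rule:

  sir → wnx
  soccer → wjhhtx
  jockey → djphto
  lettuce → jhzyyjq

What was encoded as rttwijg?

bedroom

The output letters match the input read backwards, each shifted +5: sir reversed is ris. Read the word backwards and shift each letter +5.
Undoing it on rttwijg: shift back: r−5=m, t−5=o, t−5=o, w−5=r, i−5=d, j−5=e, g−5=b → moordeb; then reverse → bedroom.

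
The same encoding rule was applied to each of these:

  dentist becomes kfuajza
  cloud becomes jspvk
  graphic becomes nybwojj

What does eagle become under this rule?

fbnsf

Vowels shift forward by 1 and consonants shift forward by 7.
For eagle: e(vowel)+1=f, a(vowel)+1=b, g(cons)+7=n, l(cons)+7=s, e(vowel)+1=f.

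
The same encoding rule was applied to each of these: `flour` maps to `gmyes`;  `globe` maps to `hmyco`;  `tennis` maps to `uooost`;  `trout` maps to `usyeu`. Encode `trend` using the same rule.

The rule splits by letter class: vowels +10, consonants +1.
On trend: t(cons)+1=u, r(cons)+1=s, e(vowel)+10=o, n(cons)+1=o, d(cons)+1=e.

usooe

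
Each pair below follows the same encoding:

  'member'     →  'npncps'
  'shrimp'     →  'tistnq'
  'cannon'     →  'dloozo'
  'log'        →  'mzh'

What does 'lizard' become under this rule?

mtalse

Two shifts are in play — +11 for a/e/i/o/u, +1 for every other letter.
Applying it to lizard: l(cons)+1=m, i(vowel)+11=t, z(cons)+1=a, a(vowel)+11=l, r(cons)+1=s, d(cons)+1=e.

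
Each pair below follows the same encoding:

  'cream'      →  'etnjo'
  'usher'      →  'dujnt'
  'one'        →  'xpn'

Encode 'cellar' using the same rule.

ennnjt

The shift depends on letter class: consonant c→e is +2, but vowel e→n is +9. Vowels shift forward by 9 and consonants shift forward by 2.
Applying it to cellar: c(cons)+2=e, e(vowel)+9=n, l(cons)+2=n, l(cons)+2=n, a(vowel)+9=j, r(cons)+2=t.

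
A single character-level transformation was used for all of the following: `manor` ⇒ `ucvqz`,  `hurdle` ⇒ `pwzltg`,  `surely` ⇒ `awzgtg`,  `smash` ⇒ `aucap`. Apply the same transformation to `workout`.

eqzsqwb

The shift depends on letter class: consonant m→u is +8, but vowel a→c is +2. Vowels shift forward by 2 and consonants shift forward by 8.
On workout: w(cons)+8=e, o(vowel)+2=q, r(cons)+8=z, k(cons)+8=s, o(vowel)+2=q, u(vowel)+2=w, t(cons)+8=b.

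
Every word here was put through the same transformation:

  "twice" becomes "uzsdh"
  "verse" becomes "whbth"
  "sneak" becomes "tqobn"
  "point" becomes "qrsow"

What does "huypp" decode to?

Shifts by position in twice: pos 0: t→u (+1), pos 1: w→z (+3), pos 2: i→s (+10), pos 3: c→d (+1), pos 4: e→h (+3) — repeating every 3. The shifts repeat in a cycle of length 3: positions 0,1,… shift by +1, +3, +10, then the pattern repeats.
Reversing it on huypp: h−1=g, u−3=r, y−10=o, p−1=o, p−3=m.

groom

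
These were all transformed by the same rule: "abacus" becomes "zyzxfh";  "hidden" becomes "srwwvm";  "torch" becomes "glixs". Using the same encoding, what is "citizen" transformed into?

Each pair mirrors across the alphabet (a↔z, b↔y, a↔z): positions sum to 25. This is the alphabet-reversal cipher (Atbash): a becomes z, b becomes y, etc.
Applying it to citizen: c↔x, i↔r, t↔g, i↔r, z↔a, e↔v, n↔m.

xrgravm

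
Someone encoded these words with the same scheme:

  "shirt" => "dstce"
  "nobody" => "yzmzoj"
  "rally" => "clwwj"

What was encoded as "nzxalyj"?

Compare letters: s→d is +11, h→s is +11, i→t is +11 — a constant shift. Every letter moves 11 places later in the alphabet, wrapping around z→a.
Reversing it on nzxalyj: n−11=c, z−11=o, x−11=m, a−11=p, l−11=a, y−11=n, j−11=y.

company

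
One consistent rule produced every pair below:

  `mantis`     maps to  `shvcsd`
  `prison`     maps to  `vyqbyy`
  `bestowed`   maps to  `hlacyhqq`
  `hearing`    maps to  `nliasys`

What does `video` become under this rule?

bplny

In mantis: m→s is +6, a→h is +7, n→v is +8, t→c is +9 — the shift increases by 1 each position. Letter i (0-indexed) is shifted by i+6, so successive shifts are 6, 7, 8, ….
Applying it to video: v+6=b, i+7=p, d+8=l, e+9=n, o+10=y.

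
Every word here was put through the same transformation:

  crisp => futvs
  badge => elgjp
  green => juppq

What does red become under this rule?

upg

The rule splits by letter class: vowels +11, consonants +3.
For red: r(cons)+3=u, e(vowel)+11=p, d(cons)+3=g.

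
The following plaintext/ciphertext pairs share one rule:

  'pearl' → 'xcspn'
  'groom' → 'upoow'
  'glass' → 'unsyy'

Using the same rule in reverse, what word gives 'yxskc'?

space

p(15)→x(23) and e(4)→c(2) fit y≡9x+18 (mod 26); the inverse of 9 mod 26 is 3. Treating letters as 0–25, the rule is x ↦ 9x + 18 (mod 26).
Undoing it on yxskc: y(24)→3·(24−18)≡18=s; x(23)→3·(23−18)≡15=p; s(18)→3·(18−18)≡0=a; k(10)→3·(10−18)≡2=c; c(2)→3·(2−18)≡4=e (all mod 26).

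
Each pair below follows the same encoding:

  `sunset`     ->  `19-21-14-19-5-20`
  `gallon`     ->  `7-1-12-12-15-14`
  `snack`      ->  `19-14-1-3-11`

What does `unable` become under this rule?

21-14-1-2-12-5

s is letter #19 and maps to 19: an offset of 0. Each letter is replaced by its alphabet position (a=1, b=2, …, z=26).
For unable: u=21→21, n=14→14, a=1→1, b=2→2, l=12→12, e=5→5.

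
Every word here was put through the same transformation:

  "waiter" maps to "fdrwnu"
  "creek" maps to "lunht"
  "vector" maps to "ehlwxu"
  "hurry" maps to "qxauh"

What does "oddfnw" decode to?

A repeating key of period 2 is used — shifts +9, +3 over and over.
Reversing it on oddfnw: o−9=f, d−3=a, d−9=u, f−3=c, n−9=e, w−3=t.

faucet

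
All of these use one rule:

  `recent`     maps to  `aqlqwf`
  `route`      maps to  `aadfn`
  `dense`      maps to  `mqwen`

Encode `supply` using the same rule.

bgybuk

The shifts repeat in a cycle of length 2: positions 0,1,… shift by +9, +12, then the pattern repeats.
On supply: s+9=b, u+12=g, p+9=y, p+12=b, l+9=u, y+12=k.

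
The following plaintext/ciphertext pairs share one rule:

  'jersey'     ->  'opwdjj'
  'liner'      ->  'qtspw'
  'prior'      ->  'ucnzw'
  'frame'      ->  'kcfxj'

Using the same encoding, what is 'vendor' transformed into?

Shifts by position in jersey: pos 0: j→o (+5), pos 1: e→p (+11), pos 2: r→w (+5), pos 3: s→d (+11) — repeating every 2. The shifts repeat in a cycle of length 2: positions 0,1,… shift by +5, +11, then the pattern repeats.
For vendor: v+5=a, e+11=p, n+5=s, d+11=o, o+5=t, r+11=c.

apsotc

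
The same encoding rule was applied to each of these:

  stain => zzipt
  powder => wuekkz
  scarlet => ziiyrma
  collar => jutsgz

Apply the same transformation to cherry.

jnmyxg

Shifts by position in stain: pos 0: s→z (+7), pos 1: t→z (+6), pos 2: a→i (+8), pos 3: i→p (+7), pos 4: n→t (+6) — repeating every 3. It's a Vigenère-style cipher with numeric key [7,6,8]: position i shifts by key[i mod 3].
Applying it to cherry: c+7=j, h+6=n, e+8=m, r+7=y, r+6=x, y+8=g.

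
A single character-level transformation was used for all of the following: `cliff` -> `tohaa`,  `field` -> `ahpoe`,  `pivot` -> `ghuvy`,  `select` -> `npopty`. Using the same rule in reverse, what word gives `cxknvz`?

c(2)→t(19) and l(11)→o(14) fit y≡11x+23 (mod 26); the inverse of 11 mod 26 is 19. This is an affine cipher: with a=0,…,z=25, each position x becomes (11x+23) mod 26.
Decoding cxknvz: c(2)→19·(2−23)≡17=r; x(23)→19·(23−23)≡0=a; k(10)→19·(10−23)≡13=n; n(13)→19·(13−23)≡18=s; v(21)→19·(21−23)≡14=o; z(25)→19·(25−23)≡12=m (all mod 26).

ransom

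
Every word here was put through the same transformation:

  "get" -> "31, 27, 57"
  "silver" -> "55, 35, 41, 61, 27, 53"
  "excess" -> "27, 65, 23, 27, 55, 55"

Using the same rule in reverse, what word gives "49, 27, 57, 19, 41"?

petal

g(#7)→31 and e(#5)→27: differences scale by 2, so n = 2·pos + 17. Each letter becomes 2×(its alphabet position, a=1..z=26) + 17.
Reversing it on 49, 27, 57, 19, 41: 49→(49−17)÷2=16=p, 27→(27−17)÷2=5=e, 57→(57−17)÷2=20=t, 19→(19−17)÷2=1=a, 41→(41−17)÷2=12=l.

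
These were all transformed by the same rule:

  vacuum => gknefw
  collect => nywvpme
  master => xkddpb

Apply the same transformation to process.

It's a Vigenère-style cipher with numeric key [11,10]: position i shifts by key[i mod 2].
Applying it to process: p+11=a, r+10=b, o+11=z, c+10=m, e+11=p, s+10=c, s+11=d.

abzmpcd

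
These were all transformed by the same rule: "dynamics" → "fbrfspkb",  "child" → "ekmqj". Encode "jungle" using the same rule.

In dynamics: d→f is +2, y→b is +3, n→r is +4, a→f is +5 — the shift increases by 1 each position. Letter i (0-indexed) is shifted by i+2, so successive shifts are 2, 3, 4, ….
For jungle: j+2=l, u+3=x, n+4=r, g+5=l, l+6=r, e+7=l.

lxrlrl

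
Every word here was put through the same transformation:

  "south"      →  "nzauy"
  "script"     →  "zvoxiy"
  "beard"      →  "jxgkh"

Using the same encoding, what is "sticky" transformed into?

eqiozy

The output letters match the input read backwards, each shifted +6: south reversed is htuos. Read the word backwards and shift each letter +6.
On sticky: reverse → ykcits; then shift: y+6=e, k+6=q, c+6=i, i+6=o, t+6=z, s+6=y.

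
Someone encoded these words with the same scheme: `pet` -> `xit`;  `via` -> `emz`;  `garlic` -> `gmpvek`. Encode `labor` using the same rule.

The output letters match the input read backwards, each shifted +4: pet reversed is tep. Read the word backwards and shift each letter +4.
Applying it to labor: reverse → robal; then shift: r+4=v, o+4=s, b+4=f, a+4=e, l+4=p.

vsfep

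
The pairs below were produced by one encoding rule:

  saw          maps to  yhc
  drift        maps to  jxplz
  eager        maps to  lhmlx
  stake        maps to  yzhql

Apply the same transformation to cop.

ivv

Two shifts are in play — +7 for a/e/i/o/u, +6 for every other letter.
On cop: c(cons)+6=i, o(vowel)+7=v, p(cons)+6=v.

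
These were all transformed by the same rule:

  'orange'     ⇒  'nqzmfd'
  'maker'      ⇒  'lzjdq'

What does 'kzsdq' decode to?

This is a Caesar cipher with shift 25.
Undoing it on kzsdq: k−25=l, z−25=a, s−25=t, d−25=e, q−25=r.

later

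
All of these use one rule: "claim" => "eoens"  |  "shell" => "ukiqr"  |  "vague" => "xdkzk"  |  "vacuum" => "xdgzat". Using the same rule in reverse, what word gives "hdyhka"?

In claim: c→e is +2, l→o is +3, a→e is +4, i→n is +5 — the shift increases by 1 each position. The shift increases by 1 at each position, starting from +2: 2, 3, 4, ….
Undoing it on hdyhka: h−2=f, d−3=a, y−4=u, h−5=c, k−6=e, a−7=t.

faucet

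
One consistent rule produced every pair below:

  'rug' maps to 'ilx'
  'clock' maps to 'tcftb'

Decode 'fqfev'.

ozone

Every letter moves 17 places later in the alphabet, wrapping around z→a.
Undoing it on fqfev: f−17=o, q−17=z, f−17=o, e−17=n, v−17=e.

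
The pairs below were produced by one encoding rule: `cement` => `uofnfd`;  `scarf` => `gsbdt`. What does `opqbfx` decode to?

Read the word backwards and shift each letter +1.
Decoding opqbfx: shift back: o−1=n, p−1=o, q−1=p, b−1=a, f−1=e, x−1=w → nopaew; then reverse → weapon.

weapon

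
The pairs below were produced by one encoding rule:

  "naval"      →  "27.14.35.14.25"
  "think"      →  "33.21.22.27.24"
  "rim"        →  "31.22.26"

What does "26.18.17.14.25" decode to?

n is letter #14 and maps to 27: an offset of 13. Letters become their 1-based position plus 13 (so a→14, b→15, …).
Undoing it on 26.18.17.14.25: 26→(26−13)÷1=13=m, 18→(18−13)÷1=5=e, 17→(17−13)÷1=4=d, 14→(14−13)÷1=1=a, 25→(25−13)÷1=12=l.

medal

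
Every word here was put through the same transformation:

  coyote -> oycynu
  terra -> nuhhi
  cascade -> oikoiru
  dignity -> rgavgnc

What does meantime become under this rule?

c(2)→o(14) and o(14)→y(24) fit y≡3x+8 (mod 26); the inverse of 3 mod 26 is 9. Treating letters as 0–25, the rule is x ↦ 3x + 8 (mod 26).
For meantime: m(12)→3·12+8≡18=s; e(4)→3·4+8≡20=u; a(0)→3·0+8≡8=i; n(13)→3·13+8≡21=v; t(19)→3·19+8≡13=n; i(8)→3·8+8≡6=g; m(12)→3·12+8≡18=s; e(4)→3·4+8≡20=u (all mod 26).

suivngsu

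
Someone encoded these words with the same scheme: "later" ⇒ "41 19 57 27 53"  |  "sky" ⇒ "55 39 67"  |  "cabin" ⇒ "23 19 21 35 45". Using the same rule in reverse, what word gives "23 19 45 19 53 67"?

canary

l(#12)→41 and a(#1)→19: differences scale by 2, so n = 2·pos + 17. The formula is n = 2×(alphabet index, a=1) + 17.
Decoding 23 19 45 19 53 67: 23→(23−17)÷2=3=c, 19→(19−17)÷2=1=a, 45→(45−17)÷2=14=n, 19→(19−17)÷2=1=a, 53→(53−17)÷2=18=r, 67→(67−17)÷2=25=y.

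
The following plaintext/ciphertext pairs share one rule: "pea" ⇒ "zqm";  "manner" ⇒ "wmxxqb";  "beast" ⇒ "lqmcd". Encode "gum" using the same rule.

The shift depends on letter class: consonant p→z is +10, but vowel e→q is +12. The rule splits by letter class: vowels +12, consonants +10.
For gum: g(cons)+10=q, u(vowel)+12=g, m(cons)+10=w.

qgw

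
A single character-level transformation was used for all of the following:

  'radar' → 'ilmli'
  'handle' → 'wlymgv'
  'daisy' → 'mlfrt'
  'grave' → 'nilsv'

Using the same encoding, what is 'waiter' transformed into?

blfavi

r(17)→i(8) and a(0)→l(11) fit y≡9x+11 (mod 26); the inverse of 9 mod 26 is 3. Each letter's alphabet position (a=0..z=25) is mapped through 9·x+11 mod 26 — an affine cipher.
Applying it to waiter: w(22)→9·22+11≡1=b; a(0)→9·0+11≡11=l; i(8)→9·8+11≡5=f; t(19)→9·19+11≡0=a; e(4)→9·4+11≡21=v; r(17)→9·17+11≡8=i (all mod 26).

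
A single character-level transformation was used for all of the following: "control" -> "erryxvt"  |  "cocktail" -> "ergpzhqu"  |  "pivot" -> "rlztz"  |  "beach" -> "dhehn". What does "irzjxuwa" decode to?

governor

In control: c→e is +2, o→r is +3, n→r is +4, t→y is +5 — the shift increases by 1 each position. Each letter shifts forward by (position + 2), i.e. 2, 3, 4, … — the shift grows by one for each successive letter.
Decoding irzjxuwa: i−2=g, r−3=o, z−4=v, j−5=e, x−6=r, u−7=n, w−8=o, a−9=r.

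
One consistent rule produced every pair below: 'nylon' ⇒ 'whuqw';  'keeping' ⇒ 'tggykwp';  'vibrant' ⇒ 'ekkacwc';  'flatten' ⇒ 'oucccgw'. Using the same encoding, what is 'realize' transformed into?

agcukig

The shift depends on letter class: consonant n→w is +9, but vowel o→q is +2. The rule splits by letter class: vowels +2, consonants +9.
For realize: r(cons)+9=a, e(vowel)+2=g, a(vowel)+2=c, l(cons)+9=u, i(vowel)+2=k, z(cons)+9=i, e(vowel)+2=g.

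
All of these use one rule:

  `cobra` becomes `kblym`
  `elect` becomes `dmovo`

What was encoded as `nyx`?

nod

The output letters match the input read backwards, each shifted +10: cobra reversed is arboc. Read the word backwards and shift each letter +10.
Decoding nyx: shift back: n−10=d, y−10=o, x−10=n → don; then reverse → nod.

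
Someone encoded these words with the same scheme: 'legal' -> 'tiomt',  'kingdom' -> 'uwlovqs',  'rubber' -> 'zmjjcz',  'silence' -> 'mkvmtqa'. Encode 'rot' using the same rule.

The output letters match the input read backwards, each shifted +8: legal reversed is lagel. The word is reversed, then every letter is shifted forward by 8.
On rot: reverse → tor; then shift: t+8=b, o+8=w, r+8=z.

bwz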